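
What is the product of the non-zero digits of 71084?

224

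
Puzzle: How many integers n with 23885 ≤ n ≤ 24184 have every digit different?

The integers in [23885, 24184] that have every digit different: 23890, 23891, 23894, 23895, 23896, 23897, …, 24180, 24183.
122 qualify.

122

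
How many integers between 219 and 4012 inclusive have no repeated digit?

The integers in [219, 4012] that have no repeated digit: 219, 230, 231, 234, 235, 236, …, 3987, 4012.
2074 qualify.

2074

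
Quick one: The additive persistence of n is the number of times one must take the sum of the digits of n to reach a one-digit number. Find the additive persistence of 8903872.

3

8903872 → 37 → 10 → 1 (3 steps)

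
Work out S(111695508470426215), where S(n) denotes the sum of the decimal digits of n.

1+1+1+6+9+5+5+0+8+4+7+0+4+2+6+2+1+5 = 67

67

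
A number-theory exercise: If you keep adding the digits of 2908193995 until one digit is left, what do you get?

2+9+0+8+1+9+3+9+9+5 = 55
5+5 = 10
1+0 = 1
(Equivalently, 2908193995 mod 9 = 1.)

1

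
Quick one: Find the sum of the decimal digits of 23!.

99

23! = 25852016738884976640000
Sum of its 23 digits: 99.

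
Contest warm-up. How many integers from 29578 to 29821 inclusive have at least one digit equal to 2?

The integers in [29578, 29821] that have at least one digit equal to 2: 29578, 29579, 29580, 29581, 29582, 29583, …, 29820, 29821.
244 qualify.

244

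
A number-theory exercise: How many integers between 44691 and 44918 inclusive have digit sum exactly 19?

The integers in [44691, 44918] that have digit sum exactly 19: 44704, 44713, 44722, 44731, 44740, 44803, …, 44902, 44911.
11 qualify.

11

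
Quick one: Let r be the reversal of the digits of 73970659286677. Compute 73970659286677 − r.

Reverse of 73970659286677 is 77668295607937.
73970659286677 − 77668295607937 = -3697636321260

-3697636321260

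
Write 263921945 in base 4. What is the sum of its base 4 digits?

263921945 in base 4 is 33232302010121.
Digit sum: 3+3+2+3+2+3+0+2+0+1+0+1+2+1 = 23.

23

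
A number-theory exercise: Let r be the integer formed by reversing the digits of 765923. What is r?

329567

Reversing 765923 gives 329567.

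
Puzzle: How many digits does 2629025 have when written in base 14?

6

2629025 in base 14 is 4C6157, which has 6 digits.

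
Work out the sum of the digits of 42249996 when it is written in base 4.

18

42249996 in base 4 is 2201022330030.
Digit sum: 2+2+0+1+0+2+2+3+3+0+0+3+0 = 18.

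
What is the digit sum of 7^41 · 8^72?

7^41 · 8^72 = 4693520337029312092688880577065494251874726180794606320816242746993502243538406892860948655481290752
Sum of its 100 digits: 454.

454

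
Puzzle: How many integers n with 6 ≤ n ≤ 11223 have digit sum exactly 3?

The integers in [6, 11223] that have digit sum exactly 3: 12, 21, 30, 102, 111, 120, …, 11010, 11100.
28 qualify.

28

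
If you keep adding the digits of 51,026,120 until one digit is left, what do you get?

8

5+1+0+2+6+1+2+0 = 17
1+7 = 8
(Equivalently, 51,026,120 mod 9 = 8.)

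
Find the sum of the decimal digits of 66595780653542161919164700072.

125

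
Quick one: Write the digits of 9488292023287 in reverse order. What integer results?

Reversing 9488292023287 gives 7823202928849.

7823202928849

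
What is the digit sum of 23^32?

23^32 = 37608910510519071039902074217516707306379521
Sum of its 44 digits: 169.

169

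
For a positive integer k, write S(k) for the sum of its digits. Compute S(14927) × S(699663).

S(14927) = 1+4+9+2+7 = 23.
S(699663) = 6+9+9+6+6+3 = 39.
23 · 39 = 897.

897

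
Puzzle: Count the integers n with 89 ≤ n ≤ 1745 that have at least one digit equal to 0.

The integers in [89, 1745] that have at least one digit equal to 0: 90, 100, 101, 102, 103, 104, …, 1730, 1740.
400 qualify.

400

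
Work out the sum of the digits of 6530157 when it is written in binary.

12

6530157 in base 2 is 11000111010010001101101.
Digit sum: 1+1+0+0+0+1+1+1+0+1+0+0+1+0+0+0+1+1+0+1+1+0+1 = 12.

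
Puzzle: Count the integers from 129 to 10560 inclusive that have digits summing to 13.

The integers in [129, 10560] that have digits summing to 13: 139, 148, 157, 166, 175, 184, …, 10543, 10552.
523 qualify.

523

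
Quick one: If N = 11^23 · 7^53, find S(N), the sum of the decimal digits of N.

362

11^23 · 7^53 = 552367196783967897872848573177220361784525720840706589865875469856117
Sum of its 69 digits: 362.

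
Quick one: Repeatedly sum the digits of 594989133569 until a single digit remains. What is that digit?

5+9+4+9+8+9+1+3+3+5+6+9 = 71
7+1 = 8

8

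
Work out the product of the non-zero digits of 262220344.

4608

2×6×2×2×2×3×4×4 = 4608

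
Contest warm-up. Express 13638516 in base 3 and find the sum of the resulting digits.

13638516 in base 3 is 221122220112020.
Digit sum: 2+2+1+1+2+2+2+2+0+1+1+2+0+2+0 = 20.

20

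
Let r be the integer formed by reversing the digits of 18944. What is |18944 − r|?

26037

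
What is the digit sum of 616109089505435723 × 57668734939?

616109089505435723 × 57668734939 = 35530231776197599309388825897
Sum of its 29 digits: 152.

152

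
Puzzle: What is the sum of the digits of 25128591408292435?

2+5+1+2+8+5+9+1+4+0+8+2+9+2+4+3+5 = 70

70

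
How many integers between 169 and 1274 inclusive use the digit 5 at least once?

290

The integers in [169, 1274] that use the digit 5 at least once: 175, 185, 195, 205, 215, 225, …, 1259, 1265.
290 qualify.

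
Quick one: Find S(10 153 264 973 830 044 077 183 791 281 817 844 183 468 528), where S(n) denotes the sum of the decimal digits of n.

191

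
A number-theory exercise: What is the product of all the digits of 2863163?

5184

2×8×6×3×1×6×3 = 5184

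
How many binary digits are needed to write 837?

837 in base 2 is 1101000101, which has 10 digits.

10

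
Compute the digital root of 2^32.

The digital root of n equals n mod 9 (or 9 when 9 | n), so we need 2^32 mod 9.
2^32 ≡ 4 (mod 9), so the digital root is 4.

4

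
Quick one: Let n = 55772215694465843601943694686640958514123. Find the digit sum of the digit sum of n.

13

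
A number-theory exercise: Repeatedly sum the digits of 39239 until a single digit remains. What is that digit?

3+9+2+3+9 = 26
2+6 = 8

8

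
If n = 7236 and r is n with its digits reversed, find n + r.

Reverse of 7236 is 6327.
7236 + 6327 = 13563

13563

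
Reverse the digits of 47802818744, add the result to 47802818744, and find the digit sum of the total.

Reversal of 47802818744 is 44781820874; 47802818744 + 44781820874 = 92584639618.
Digit sum of 92584639618: 9+2+5+8+4+6+3+9+6+1+8 = 61.

61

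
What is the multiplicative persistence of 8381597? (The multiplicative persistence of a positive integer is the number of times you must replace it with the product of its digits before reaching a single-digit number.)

2

8381597 → 60480 → 0 (2 steps)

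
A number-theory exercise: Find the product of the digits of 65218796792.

6×5×2×1×8×7×9×6×7×9×2 = 22861440

22861440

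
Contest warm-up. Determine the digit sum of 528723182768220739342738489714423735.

166

5+2+8+7+2+3+1+8+2+7+6+8+2+2+0+7+3+9+3+4+2+7+3+8+4+8+9+7+1+4+4+2+3+7+3+5 = 166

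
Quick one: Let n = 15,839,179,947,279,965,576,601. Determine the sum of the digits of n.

1+5+8+3+9+1+7+9+9+4+7+2+7+9+9+6+5+5+7+6+6+0+1 = 126

126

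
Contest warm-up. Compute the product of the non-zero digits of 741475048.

125440

7×4×1×4×7×5×4×8 = 125440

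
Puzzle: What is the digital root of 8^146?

The digital root of n equals n mod 9 (or 9 when 9 | n), so we need 8^146 mod 9.
8^146 ≡ 1 (mod 9), so the digital root is 1.

1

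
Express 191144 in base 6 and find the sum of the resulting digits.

191144 in base 6 is 4032532.
Digit sum: 4+0+3+2+5+3+2 = 19.

19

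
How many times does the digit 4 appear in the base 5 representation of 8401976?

2

8401976 in base 5 is 4122330401.
The digit 4 appears 2 times.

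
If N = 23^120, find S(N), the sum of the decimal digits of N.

23^120 = 25547024360008320034716845003257365943632624968308007978003956631070331770034737801377170772800110738892953971818279672252777842139713519289874946645982858448971201
Sum of its 164 digits: 721.

721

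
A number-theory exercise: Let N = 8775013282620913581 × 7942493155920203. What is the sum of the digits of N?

174

8775013282620913581 × 7942493155920203 = 69695482940325480124646650594976943
Sum of its 35 digits: 174.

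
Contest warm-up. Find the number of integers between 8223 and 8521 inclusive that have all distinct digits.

170

The integers in [8223, 8521] that have all distinct digits: 8230, 8231, 8234, 8235, 8236, 8237, …, 8520, 8521.
170 qualify.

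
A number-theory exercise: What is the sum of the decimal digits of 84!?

477

84! = 3314240134565353266999387579130131288000666286242049487118846032383059131291716864129885722968716753156177920000000000000000000
Sum of its 127 digits: 477.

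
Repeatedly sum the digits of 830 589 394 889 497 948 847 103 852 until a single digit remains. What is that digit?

9

8+3+0+5+8+9+3+9+4+8+8+9+4+9+7+9+4+8+8+4+7+1+0+3+8+5+2 = 153
1+5+3 = 9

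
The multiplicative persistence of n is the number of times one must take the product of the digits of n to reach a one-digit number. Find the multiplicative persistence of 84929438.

4

84929438 → 497664 → 36288 → 2304 → 0 (4 steps)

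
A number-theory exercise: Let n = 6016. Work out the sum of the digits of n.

6+0+1+6 = 13

13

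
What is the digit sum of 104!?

104! = 10299016745145627623848583864765044283053772454999072182325491776887871732475287174542709871683888003235965704141638377695179741979175588724736000000000000000000000000
Sum of its 167 digits: 702.

702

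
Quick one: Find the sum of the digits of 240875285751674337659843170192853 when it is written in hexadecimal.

240875285751674337659843170192853 in base 16 is BE046066ABD9974E8A2A0BACDD5.
Digit sum: 11+14+0+4+6+0+6+6+10+11+13+9+9+7+4+14+8+10+2+10+0+11+10+12+13+13+5 = 218.

218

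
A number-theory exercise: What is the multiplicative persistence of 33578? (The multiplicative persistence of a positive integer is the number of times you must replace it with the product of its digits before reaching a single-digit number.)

2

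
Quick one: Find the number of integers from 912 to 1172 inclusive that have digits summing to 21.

7

The integers in [912, 1172] that have digits summing to 21: 939, 948, 957, 966, 975, 984, 993.
7 qualify.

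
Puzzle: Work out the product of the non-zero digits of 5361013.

5×3×6×1×1×3 = 270

270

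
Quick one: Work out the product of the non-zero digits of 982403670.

72576

9×8×2×4×3×6×7 = 72576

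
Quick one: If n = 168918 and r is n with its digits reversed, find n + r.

Reverse of 168918 is 819861.
168918 + 819861 = 988779

988779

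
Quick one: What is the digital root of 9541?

1

9+5+4+1 = 19
1+9 = 10
1+0 = 1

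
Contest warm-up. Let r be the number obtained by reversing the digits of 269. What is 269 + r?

1231

Reverse of 269 is 962.
269 + 962 = 1231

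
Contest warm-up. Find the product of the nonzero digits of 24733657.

105840

2×4×7×3×3×6×5×7 = 105840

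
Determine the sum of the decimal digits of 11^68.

11^68 = 65268343537143736977925527144667849979675453569710942641839519790994481
Sum of its 71 digits: 373.

373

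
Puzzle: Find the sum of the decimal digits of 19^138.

19^138 = 293762889605810828261498048482939199627696273053251418060677489647568010787152854870649079834868866435036635500192973213417201157045276944966573824201787725292558074989415490441
Sum of its 177 digits: 838.

838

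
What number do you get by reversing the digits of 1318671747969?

9697471768131

Reversing 1318671747969 gives 9697471768131.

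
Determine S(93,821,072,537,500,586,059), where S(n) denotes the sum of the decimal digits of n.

9+3+8+2+1+0+7+2+5+3+7+5+0+0+5+8+6+0+5+9 = 85

85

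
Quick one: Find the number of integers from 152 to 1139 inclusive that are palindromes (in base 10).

86

The integers in [152, 1139] that are palindromes (in base 10): 161, 171, 181, 191, 202, 212, …, 1001, 1111.
86 qualify.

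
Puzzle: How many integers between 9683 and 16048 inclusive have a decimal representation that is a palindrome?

The integers in [9683, 16048] that have a decimal representation that is a palindrome: 9779, 9889, 9999, 10001, 10101, 10201, …, 15851, 15951.
63 qualify.

63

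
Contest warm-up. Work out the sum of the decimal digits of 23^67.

410

23^67 = 17209371632473416951512407430343972791444899258744425424119111408989634907925837174600928647
Sum of its 92 digits: 410.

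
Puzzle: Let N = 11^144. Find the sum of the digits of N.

11^144 = 913159544478677256624792705263592122009444942015559716843942339189187563690434190835105465650390274235355052140570781540248753424967119145326441935041
Sum of its 150 digits: 640.

640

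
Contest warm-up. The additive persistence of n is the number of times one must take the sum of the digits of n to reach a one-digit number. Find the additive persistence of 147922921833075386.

2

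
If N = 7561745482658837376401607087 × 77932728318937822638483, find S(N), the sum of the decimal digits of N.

216

7561745482658837376401607087 × 77932728318937822638483 = 589307456317006529636934366760228562224571811729021
Sum of its 51 digits: 216.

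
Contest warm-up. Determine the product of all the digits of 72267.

1176

7×2×2×6×7 = 1176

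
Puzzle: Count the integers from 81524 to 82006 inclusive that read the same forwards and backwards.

4

The integers in [81524, 82006] that read the same forwards and backwards: 81618, 81718, 81818, 81918.
4 qualify.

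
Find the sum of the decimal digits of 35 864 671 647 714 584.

3+5+8+6+4+6+7+1+6+4+7+7+1+4+5+8+4 = 86

86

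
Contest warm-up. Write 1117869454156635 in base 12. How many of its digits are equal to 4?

2

1117869454156635 in base 12 is A546270A481823.
The digit 4 appears 2 times.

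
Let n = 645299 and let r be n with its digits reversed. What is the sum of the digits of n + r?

34

Reversal of 645299 is 992546; 645299 + 992546 = 1637845.
Digit sum of 1637845: 1+6+3+7+8+4+5 = 34.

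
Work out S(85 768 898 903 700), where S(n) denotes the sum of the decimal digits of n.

78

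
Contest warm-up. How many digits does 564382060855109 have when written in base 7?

18

564382060855109 in base 7 is 226610154411663500, which has 18 digits.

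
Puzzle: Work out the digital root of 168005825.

8

1+6+8+0+0+5+8+2+5 = 35
3+5 = 8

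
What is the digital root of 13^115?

The digital root of n equals n mod 9 (or 9 when 9 | n), so we need 13^115 mod 9.
13^115 ≡ 4 (mod 9), so the digital root is 4.

4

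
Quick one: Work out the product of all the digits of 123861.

1×2×3×8×6×1 = 288

288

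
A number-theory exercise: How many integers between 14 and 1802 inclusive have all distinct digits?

1119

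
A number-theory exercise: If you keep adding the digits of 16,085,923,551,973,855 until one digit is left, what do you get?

1

1+6+0+8+5+9+2+3+5+5+1+9+7+3+8+5+5 = 82
8+2 = 10
1+0 = 1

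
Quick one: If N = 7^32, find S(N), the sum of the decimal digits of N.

103

7^32 = 1104427674243920646305299201
Sum of its 28 digits: 103.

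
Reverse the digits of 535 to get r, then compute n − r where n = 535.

0

Reverse of 535 is 535.
535 − 535 = 0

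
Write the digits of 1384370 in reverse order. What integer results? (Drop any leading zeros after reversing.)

Reversing 1384370 gives 734831.

734831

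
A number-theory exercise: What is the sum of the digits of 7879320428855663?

83

7+8+7+9+3+2+0+4+2+8+8+5+5+6+6+3 = 83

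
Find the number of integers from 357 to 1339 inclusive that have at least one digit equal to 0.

The integers in [357, 1339] that have at least one digit equal to 0: 360, 370, 380, 390, 400, 401, …, 1320, 1330.
269 qualify.

269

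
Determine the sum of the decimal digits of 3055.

3+0+5+5 = 13

13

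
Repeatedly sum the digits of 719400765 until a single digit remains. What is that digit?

7+1+9+4+0+0+7+6+5 = 39
3+9 = 12
1+2 = 3
(Equivalently, 719400765 mod 9 = 3.)

3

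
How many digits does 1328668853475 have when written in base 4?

21

1328668853475 in base 4 is 103111122311130103203, which has 21 digits.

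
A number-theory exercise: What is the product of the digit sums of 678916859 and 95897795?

3481

S(678916859) = 6+7+8+9+1+6+8+5+9 = 59.
S(95897795) = 9+5+8+9+7+7+9+5 = 59.
59 · 59 = 3481.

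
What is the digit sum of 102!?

102! = 961446671503512660926865558697259548455355905059659464369444714048531715130254590603314961882364451384985595980362059157503710042865532928000000000000000000000000
Sum of its 162 digits: 630.

630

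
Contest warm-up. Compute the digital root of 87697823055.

8+7+6+9+7+8+2+3+0+5+5 = 60
6+0 = 6

6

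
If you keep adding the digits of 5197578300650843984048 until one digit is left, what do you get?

5+1+9+7+5+7+8+3+0+0+6+5+0+8+4+3+9+8+4+0+4+8 = 104
1+0+4 = 5

5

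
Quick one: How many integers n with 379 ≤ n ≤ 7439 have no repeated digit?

3725

The integers in [379, 7439] that have no repeated digit: 379, 380, 381, 382, 384, 385, …, 7438, 7439.
3725 qualify.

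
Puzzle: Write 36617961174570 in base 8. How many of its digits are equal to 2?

3

36617961174570 in base 8 is 1024671044273052.
The digit 2 appears 3 times.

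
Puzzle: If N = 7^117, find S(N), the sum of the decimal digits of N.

397

7^117 = 752437932913554740664483432691464675311052887102331043473121278209702196610254919135920249842407207
Sum of its 99 digits: 397.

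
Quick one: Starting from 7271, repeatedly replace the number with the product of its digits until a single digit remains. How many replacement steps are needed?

7271 → 98 → 72 → 14 → 4 (4 steps)

4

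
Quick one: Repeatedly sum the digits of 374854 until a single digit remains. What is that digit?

4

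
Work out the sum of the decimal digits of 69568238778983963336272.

130

6+9+5+6+8+2+3+8+7+7+8+9+8+3+9+6+3+3+3+6+2+7+2 = 130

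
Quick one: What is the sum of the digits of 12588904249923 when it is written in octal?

50

12588904249923 in base 8 is 267142512475103.
Digit sum: 2+6+7+1+4+2+5+1+2+4+7+5+1+0+3 = 50.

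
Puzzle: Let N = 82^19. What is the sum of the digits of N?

172

82^19 = 2303897721723317470421573461795667968
Sum of its 37 digits: 172.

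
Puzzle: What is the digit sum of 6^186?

657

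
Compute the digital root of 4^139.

The digital root of n equals n mod 9 (or 9 when 9 | n), so we need 4^139 mod 9.
4^139 ≡ 4 (mod 9), so the digital root is 4.

4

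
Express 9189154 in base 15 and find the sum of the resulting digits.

44

9189154 in base 15 is C17AA4.
Digit sum: 12+1+7+10+10+4 = 44.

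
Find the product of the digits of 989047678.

0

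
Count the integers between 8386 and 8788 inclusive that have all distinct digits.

224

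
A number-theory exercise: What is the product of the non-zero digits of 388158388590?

66355200

3×8×8×1×5×8×3×8×8×5×9 = 66355200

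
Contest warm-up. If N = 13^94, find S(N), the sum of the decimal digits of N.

481

13^94 = 513659254171021172271592450568246047489920249149063314875767634353494969417264192587335787046883806712089
Sum of its 105 digits: 481.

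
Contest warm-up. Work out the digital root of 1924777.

1+9+2+4+7+7+7 = 37
3+7 = 10
1+0 = 1

1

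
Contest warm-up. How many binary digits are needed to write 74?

7

74 in base 2 is 1001010, which has 7 digits.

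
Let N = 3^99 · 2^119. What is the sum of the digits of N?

378

3^99 · 2^119 = 114175704825868391738540515595921272871259333892148187897191371701310305770296836096
Sum of its 84 digits: 378.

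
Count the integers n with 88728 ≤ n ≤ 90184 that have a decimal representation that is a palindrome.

15

The integers in [88728, 90184] that have a decimal representation that is a palindrome: 88788, 88888, 88988, 89098, 89198, 89298, …, 90009, 90109.
15 qualify.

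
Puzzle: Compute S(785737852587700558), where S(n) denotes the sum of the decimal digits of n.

97

7+8+5+7+3+7+8+5+2+5+8+7+7+0+0+5+5+8 = 97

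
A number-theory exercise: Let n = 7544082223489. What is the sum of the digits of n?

7+5+4+4+0+8+2+2+2+3+4+8+9 = 58

58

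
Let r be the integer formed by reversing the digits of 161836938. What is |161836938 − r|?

677801223

Reverse of 161836938 is 839638161.
|161836938 − 839638161| = 677801223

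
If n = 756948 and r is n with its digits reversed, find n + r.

1606605

Reverse of 756948 is 849657.
756948 + 849657 = 1606605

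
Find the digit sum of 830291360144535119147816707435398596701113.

171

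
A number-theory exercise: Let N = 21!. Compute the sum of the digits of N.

21! = 51090942171709440000
Sum of its 20 digits: 63.

63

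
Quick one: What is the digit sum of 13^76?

13^76 = 4567670582442193947864991227040415146907847827011028107288341170589333726902179992241
Sum of its 85 digits: 373.

373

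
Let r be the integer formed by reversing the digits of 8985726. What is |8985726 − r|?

Reverse of 8985726 is 6275898.
|8985726 − 6275898| = 2709828

2709828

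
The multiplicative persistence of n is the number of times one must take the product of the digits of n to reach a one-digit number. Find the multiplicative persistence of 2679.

3

2679 → 756 → 210 → 0 (3 steps)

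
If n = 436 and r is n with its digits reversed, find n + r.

Reverse of 436 is 634.
436 + 634 = 1070

1070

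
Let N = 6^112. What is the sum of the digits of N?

6^112 = 1422132439414788843138790081612781183811912460851026370100108119569907426770445020430336
Sum of its 88 digits: 333.

333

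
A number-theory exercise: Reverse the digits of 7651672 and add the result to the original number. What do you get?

10413239

Reverse of 7651672 is 2761567.
7651672 + 2761567 = 10413239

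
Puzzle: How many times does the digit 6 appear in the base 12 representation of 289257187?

1

289257187 in base 12 is 80A56257.
The digit 6 appears 1 time.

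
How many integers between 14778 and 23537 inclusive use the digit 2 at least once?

The integers in [14778, 23537] that use the digit 2 at least once: 14782, 14792, 14802, 14812, 14820, 14821, …, 23536, 23537.
4933 qualify.

4933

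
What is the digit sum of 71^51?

431

71^51 = 25952295925279960310432443647983243761812487562260241008890960518649276793811187194879930226071
Sum of its 95 digits: 431.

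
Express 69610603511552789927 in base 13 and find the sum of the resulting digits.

119

69610603511552789927 in base 13 is 807C5913B9BC257467.
Digit sum: 8+0+7+12+5+9+1+3+11+9+11+12+2+5+7+4+6+7 = 119.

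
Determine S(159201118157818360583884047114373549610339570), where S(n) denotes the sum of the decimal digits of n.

1+5+9+2+0+1+1+1+8+1+5+7+8+1+8+3+6+0+5+8+3+8+8+4+0+4+7+1+1+4+3+7+3+5+4+9+6+1+0+3+3+9+5+7+0 = 185

185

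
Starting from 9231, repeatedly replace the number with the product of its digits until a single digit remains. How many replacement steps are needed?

3

9231 → 54 → 20 → 0 (3 steps)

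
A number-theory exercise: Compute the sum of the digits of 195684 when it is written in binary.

10

195684 in base 2 is 101111110001100100.
Digit sum: 1+0+1+1+1+1+1+1+0+0+0+1+1+0+0+1+0+0 = 10.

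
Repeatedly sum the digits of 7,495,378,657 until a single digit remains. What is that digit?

7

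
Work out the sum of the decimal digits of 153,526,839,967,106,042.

77

1+5+3+5+2+6+8+3+9+9+6+7+1+0+6+0+4+2 = 77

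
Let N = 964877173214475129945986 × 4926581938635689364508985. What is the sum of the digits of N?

964877173214475129945986 × 4926581938635689364508985 = 4753546454560292732412033082158618818708461684210
Sum of its 49 digits: 199.

199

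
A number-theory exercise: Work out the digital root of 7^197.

The digital root of n equals n mod 9 (or 9 when 9 | n), so we need 7^197 mod 9.
7^197 ≡ 4 (mod 9), so the digital root is 4.

4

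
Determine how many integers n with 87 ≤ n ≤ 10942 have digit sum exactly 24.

The integers in [87, 10942] that have digit sum exactly 24: 699, 789, 798, 879, 888, 897, …, 10887, 10896.
425 qualify.

425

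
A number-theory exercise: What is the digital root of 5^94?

The digital root of n equals n mod 9 (or 9 when 9 | n), so we need 5^94 mod 9.
5^94 ≡ 4 (mod 9), so the digital root is 4.

4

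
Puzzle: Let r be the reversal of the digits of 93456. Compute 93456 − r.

Reverse of 93456 is 65439.
93456 − 65439 = 28017

28017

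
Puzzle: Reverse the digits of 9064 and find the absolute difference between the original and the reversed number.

Reverse of 9064 is 4609.
|9064 − 4609| = 4455

4455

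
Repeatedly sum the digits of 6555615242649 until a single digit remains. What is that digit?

6

6+5+5+5+6+1+5+2+4+2+6+4+9 = 60
6+0 = 6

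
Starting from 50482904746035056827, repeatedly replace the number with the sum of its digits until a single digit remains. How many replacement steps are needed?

3

50482904746035056827 → 85 → 13 → 4 (3 steps)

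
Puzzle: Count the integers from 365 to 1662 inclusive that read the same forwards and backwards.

70

The integers in [365, 1662] that read the same forwards and backwards: 373, 383, 393, 404, 414, 424, …, 1551, 1661.
70 qualify.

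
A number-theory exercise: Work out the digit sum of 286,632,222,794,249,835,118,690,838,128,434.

150

2+8+6+6+3+2+2+2+2+7+9+4+2+4+9+8+3+5+1+1+8+6+9+0+8+3+8+1+2+8+4+3+4 = 150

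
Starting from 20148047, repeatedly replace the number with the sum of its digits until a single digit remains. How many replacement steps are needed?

2

20148047 → 26 → 8 (2 steps)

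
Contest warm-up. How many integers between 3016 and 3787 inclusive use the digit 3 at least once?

772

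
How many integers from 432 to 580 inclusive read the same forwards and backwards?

15

The integers in [432, 580] that read the same forwards and backwards: 434, 444, 454, 464, 474, 484, …, 565, 575.
15 qualify.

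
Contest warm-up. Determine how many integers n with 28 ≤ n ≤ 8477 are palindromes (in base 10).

The integers in [28, 8477] that are palindromes (in base 10): 33, 44, 55, 66, 77, 88, …, 8338, 8448.
172 qualify.

172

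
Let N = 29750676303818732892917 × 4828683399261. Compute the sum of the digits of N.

156

29750676303818732892917 × 4828683399261 = 143656596785037122340540251869934337
Sum of its 36 digits: 156.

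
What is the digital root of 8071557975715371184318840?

8+0+7+1+5+5+7+9+7+5+7+1+5+3+7+1+1+8+4+3+1+8+8+4+0 = 115
1+1+5 = 7
(Equivalently, 8071557975715371184318840 mod 9 = 7.)

7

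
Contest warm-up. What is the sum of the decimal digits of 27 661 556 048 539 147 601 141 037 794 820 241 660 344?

2+7+6+6+1+5+5+6+0+4+8+5+3+9+1+4+7+6+0+1+1+4+1+0+3+7+7+9+4+8+2+0+2+4+1+6+6+0+3+4+4 = 162

162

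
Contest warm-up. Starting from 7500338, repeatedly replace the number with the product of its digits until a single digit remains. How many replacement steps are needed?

1

7500338 → 0 (1 step)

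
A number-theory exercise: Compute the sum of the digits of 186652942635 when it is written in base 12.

38

186652942635 in base 12 is 30211839263.
Digit sum: 3+0+2+1+1+8+3+9+2+6+3 = 38.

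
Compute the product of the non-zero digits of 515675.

5×1×5×6×7×5 = 5250

5250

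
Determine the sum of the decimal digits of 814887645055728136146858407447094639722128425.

8+1+4+8+8+7+6+4+5+0+5+5+7+2+8+1+3+6+1+4+6+8+5+8+4+0+7+4+4+7+0+9+4+6+3+9+7+2+2+1+2+8+4+2+5 = 210

210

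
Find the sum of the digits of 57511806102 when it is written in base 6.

57511806102 in base 6 is 42230501333330.
Digit sum: 4+2+2+3+0+5+0+1+3+3+3+3+3+0 = 32.

32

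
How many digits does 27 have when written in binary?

5

27 in base 2 is 11011, which has 5 digits.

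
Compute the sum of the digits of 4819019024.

38

4+8+1+9+0+1+9+0+2+4 = 38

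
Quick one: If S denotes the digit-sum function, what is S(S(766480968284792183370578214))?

9

First digit sum: 135.
1+3+5 = 9.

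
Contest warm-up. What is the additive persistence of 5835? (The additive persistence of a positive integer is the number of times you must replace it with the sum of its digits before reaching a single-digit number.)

2

5835 → 21 → 3 (2 steps)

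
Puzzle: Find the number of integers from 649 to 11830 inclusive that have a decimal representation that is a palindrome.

The integers in [649, 11830] that have a decimal representation that is a palindrome: 656, 666, 676, 686, 696, 707, …, 11711, 11811.
144 qualify.

144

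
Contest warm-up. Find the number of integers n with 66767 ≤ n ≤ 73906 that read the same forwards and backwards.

71

The integers in [66767, 73906] that read the same forwards and backwards: 66866, 66966, 67076, 67176, 67276, 67376, …, 73737, 73837.
71 qualify.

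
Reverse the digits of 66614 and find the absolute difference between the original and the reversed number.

24948

Reverse of 66614 is 41666.
|66614 − 41666| = 24948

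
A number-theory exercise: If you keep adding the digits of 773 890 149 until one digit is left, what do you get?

3

7+7+3+8+9+0+1+4+9 = 48
4+8 = 12
1+2 = 3
(Equivalently, 773 890 149 mod 9 = 3.)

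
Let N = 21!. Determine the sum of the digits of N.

21! = 51090942171709440000
Sum of its 20 digits: 63.

63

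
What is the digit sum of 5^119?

344

5^119 = 150463276905252801019998276764447446760789191266827202753120218403637409210205078125
Sum of its 84 digits: 344.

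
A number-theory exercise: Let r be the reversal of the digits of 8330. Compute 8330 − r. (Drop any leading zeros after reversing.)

Reverse of 8330 is 338.
8330 − 338 = 7992

7992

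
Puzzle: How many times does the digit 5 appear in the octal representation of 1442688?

1442688 in base 8 is 5401600.
The digit 5 appears 1 time.

1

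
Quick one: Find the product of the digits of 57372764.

5×7×3×7×2×7×6×4 = 246960

246960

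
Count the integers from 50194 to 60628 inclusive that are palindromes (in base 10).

105

The integers in [50194, 60628] that are palindromes (in base 10): 50205, 50305, 50405, 50505, 50605, 50705, …, 60506, 60606.
105 qualify.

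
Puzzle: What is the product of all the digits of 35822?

480

3×5×8×2×2 = 480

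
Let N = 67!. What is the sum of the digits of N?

369

67! = 36471110918188685288249859096605464427167635314049524593701628500267962436943872000000000000000
Sum of its 95 digits: 369.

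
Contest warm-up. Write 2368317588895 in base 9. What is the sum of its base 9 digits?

47

2368317588895 in base 9 is 8342033328371.
Digit sum: 8+3+4+2+0+3+3+3+2+8+3+7+1 = 47.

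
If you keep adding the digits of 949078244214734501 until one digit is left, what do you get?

2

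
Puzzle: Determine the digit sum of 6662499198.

60

6+6+6+2+4+9+9+1+9+8 = 60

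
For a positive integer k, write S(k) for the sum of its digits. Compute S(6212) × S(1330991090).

S(6212) = 6+2+1+2 = 11.
S(1330991090) = 1+3+3+0+9+9+1+0+9+0 = 35.
11 · 35 = 385.

385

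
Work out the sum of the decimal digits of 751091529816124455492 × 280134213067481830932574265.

207

751091529816124455492 × 280134213067481830932574265 = 210406434646691090679245220926351559588977113380
Sum of its 48 digits: 207.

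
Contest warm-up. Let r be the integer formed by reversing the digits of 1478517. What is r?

7158741

Reversing 1478517 gives 7158741.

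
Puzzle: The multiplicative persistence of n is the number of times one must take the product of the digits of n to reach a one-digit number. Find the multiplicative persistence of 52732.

2

52732 → 420 → 0 (2 steps)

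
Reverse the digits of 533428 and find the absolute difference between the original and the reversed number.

290907

Reverse of 533428 is 824335.
|533428 − 824335| = 290907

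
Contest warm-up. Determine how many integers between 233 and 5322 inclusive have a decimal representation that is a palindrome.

The integers in [233, 5322] that have a decimal representation that is a palindrome: 242, 252, 262, 272, 282, 292, …, 5115, 5225.
119 qualify.

119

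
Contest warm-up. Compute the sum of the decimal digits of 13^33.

181

13^33 = 5756130429098929077956071497934208653
Sum of its 37 digits: 181.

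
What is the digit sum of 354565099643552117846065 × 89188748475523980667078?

354565099643552117846065 × 89188748475523980667078 = 31623217490307867251560056032231315807217348070
Sum of its 47 digits: 166.

166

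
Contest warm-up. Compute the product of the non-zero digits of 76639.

6804

7×6×6×3×9 = 6804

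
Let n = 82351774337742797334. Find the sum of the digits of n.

8+2+3+5+1+7+7+4+3+3+7+7+4+2+7+9+7+3+3+4 = 96

96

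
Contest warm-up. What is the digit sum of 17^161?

17^161 = 1265541356237132362997561656762229414396436280711026374936433754290150951792949220796478860193343623297043758288761508506330239075400844022181908945642285766883574035519162211914437674210411337177617
Sum of its 199 digits: 854.

854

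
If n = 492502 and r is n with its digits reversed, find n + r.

697796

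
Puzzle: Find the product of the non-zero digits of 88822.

2048

8×8×8×2×2 = 2048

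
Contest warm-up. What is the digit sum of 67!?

369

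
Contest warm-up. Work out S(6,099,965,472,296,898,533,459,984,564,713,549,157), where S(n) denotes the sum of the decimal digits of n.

6+0+9+9+9+6+5+4+7+2+2+9+6+8+9+8+5+3+3+4+5+9+9+8+4+5+6+4+7+1+3+5+4+9+1+5+7 = 206

206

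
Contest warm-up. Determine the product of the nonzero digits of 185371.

840

1×8×5×3×7×1 = 840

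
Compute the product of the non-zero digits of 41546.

4×1×5×4×6 = 480

480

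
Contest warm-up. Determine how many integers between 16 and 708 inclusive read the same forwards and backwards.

The integers in [16, 708] that read the same forwards and backwards: 22, 33, 44, 55, 66, 77, …, 696, 707.
69 qualify.

69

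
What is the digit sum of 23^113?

23^113 = 7503181809956767523746965523445045476257163607925774521504848419053281285592652527357937939189782711610752940844746826826913644756871296753402978970975383
Sum of its 154 digits: 749.

749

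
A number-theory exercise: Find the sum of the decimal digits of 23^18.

109

23^18 = 3244150909895248285300369
Sum of its 25 digits: 109.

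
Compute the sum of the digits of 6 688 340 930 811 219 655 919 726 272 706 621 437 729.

184

6+6+8+8+3+4+0+9+3+0+8+1+1+2+1+9+6+5+5+9+1+9+7+2+6+2+7+2+7+0+6+6+2+1+4+3+7+7+2+9 = 184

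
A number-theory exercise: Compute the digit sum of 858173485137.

60

8+5+8+1+7+3+4+8+5+1+3+7 = 60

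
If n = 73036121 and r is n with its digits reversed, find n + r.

Reverse of 73036121 is 12163037.
73036121 + 12163037 = 85199158

85199158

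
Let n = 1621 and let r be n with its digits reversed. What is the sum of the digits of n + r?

20

Reversal of 1621 is 1261; 1621 + 1261 = 2882.
Digit sum of 2882: 2+8+8+2 = 20.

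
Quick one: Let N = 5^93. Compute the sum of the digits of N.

5^93 = 100974195868289511092701256356196637398170423693954944610595703125
Sum of its 66 digits: 296.

296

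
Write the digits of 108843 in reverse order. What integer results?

348801

Reversing 108843 gives 348801.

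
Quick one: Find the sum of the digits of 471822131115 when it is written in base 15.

471822131115 in base 15 is C416E84E60.
Digit sum: 12+4+1+6+14+8+4+14+6+0 = 69.

69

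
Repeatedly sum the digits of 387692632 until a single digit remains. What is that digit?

1

3+8+7+6+9+2+6+3+2 = 46
4+6 = 10
1+0 = 1
(Equivalently, 387692632 mod 9 = 1.)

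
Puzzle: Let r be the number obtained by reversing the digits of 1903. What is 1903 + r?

4994

Reverse of 1903 is 3091.
1903 + 3091 = 4994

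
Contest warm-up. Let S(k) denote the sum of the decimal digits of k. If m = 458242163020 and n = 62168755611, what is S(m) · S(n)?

S(458242163020) = 4+5+8+2+4+2+1+6+3+0+2+0 = 37.
S(62168755611) = 6+2+1+6+8+7+5+5+6+1+1 = 48.
37 · 48 = 1776.

1776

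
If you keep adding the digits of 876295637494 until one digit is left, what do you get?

7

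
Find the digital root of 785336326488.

9

7+8+5+3+3+6+3+2+6+4+8+8 = 63
6+3 = 9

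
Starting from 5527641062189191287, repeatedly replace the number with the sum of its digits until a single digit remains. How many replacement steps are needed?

3

5527641062189191287 → 84 → 12 → 3 (3 steps)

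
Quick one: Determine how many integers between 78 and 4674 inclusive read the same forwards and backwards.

The integers in [78, 4674] that read the same forwards and backwards: 88, 99, 101, 111, 121, 131, …, 4554, 4664.
129 qualify.

129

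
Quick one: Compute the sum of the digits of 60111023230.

6+0+1+1+1+0+2+3+2+3+0 = 19

19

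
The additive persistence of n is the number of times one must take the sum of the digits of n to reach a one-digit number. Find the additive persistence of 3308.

2

3308 → 14 → 5 (2 steps)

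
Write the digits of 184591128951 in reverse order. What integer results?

159821195481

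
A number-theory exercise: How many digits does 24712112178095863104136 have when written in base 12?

24712112178095863104136 in base 12 is 65426736268319BBA54B4, which has 21 digits.

21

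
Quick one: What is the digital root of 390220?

7

3+9+0+2+2+0 = 16
1+6 = 7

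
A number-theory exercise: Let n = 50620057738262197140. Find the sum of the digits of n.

5+0+6+2+0+0+5+7+7+3+8+2+6+2+1+9+7+1+4+0 = 75

75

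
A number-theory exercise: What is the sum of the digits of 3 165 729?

3+1+6+5+7+2+9 = 33

33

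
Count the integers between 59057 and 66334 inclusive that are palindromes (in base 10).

The integers in [59057, 66334] that are palindromes (in base 10): 59095, 59195, 59295, 59395, 59495, 59595, …, 66166, 66266.
73 qualify.

73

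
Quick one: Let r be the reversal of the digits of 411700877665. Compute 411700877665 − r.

-155077129449

Reverse of 411700877665 is 566778007114.
411700877665 − 566778007114 = -155077129449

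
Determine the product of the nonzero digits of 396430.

3×9×6×4×3 = 1944

1944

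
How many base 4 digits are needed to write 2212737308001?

2212737308001 in base 4 is 200030301122331111201, which has 21 digits.

21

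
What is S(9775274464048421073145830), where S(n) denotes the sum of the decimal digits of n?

105

9+7+7+5+2+7+4+4+6+4+0+4+8+4+2+1+0+7+3+1+4+5+8+3+0 = 105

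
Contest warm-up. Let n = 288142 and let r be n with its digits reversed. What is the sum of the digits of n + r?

14

Reversal of 288142 is 241882; 288142 + 241882 = 530024.
Digit sum of 530024: 5+3+0+0+2+4 = 14.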